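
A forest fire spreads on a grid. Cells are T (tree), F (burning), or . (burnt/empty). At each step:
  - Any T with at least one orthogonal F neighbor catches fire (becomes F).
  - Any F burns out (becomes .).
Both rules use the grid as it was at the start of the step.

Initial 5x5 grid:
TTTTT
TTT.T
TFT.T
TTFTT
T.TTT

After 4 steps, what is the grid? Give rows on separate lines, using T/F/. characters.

Step 1: 6 trees catch fire, 2 burn out
  TTTTT
  TFT.T
  F.F.T
  TF.FT
  T.FTT
Step 2: 6 trees catch fire, 6 burn out
  TFTTT
  F.F.T
  ....T
  F...F
  T..FT
Step 3: 5 trees catch fire, 6 burn out
  F.FTT
  ....T
  ....F
  .....
  F...F
Step 4: 2 trees catch fire, 5 burn out
  ...FT
  ....F
  .....
  .....
  .....

...FT
....F
.....
.....
.....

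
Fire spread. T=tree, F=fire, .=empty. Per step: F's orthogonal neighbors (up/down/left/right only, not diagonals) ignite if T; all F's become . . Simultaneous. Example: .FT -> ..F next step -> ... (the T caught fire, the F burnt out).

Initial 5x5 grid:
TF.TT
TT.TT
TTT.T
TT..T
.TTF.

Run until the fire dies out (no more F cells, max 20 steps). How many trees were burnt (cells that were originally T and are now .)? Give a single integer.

Answer: 10

Derivation:
Step 1: +3 fires, +2 burnt (F count now 3)
Step 2: +3 fires, +3 burnt (F count now 3)
Step 3: +3 fires, +3 burnt (F count now 3)
Step 4: +1 fires, +3 burnt (F count now 1)
Step 5: +0 fires, +1 burnt (F count now 0)
Fire out after step 5
Initially T: 16, now '.': 19
Total burnt (originally-T cells now '.'): 10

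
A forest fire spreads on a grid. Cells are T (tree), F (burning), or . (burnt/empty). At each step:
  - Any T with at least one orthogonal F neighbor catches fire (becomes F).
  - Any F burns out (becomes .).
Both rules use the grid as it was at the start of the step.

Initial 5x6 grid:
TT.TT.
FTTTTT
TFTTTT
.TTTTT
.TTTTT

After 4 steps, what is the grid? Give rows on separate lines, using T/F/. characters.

Step 1: 5 trees catch fire, 2 burn out
  FT.TT.
  .FTTTT
  F.FTTT
  .FTTTT
  .TTTTT
Step 2: 5 trees catch fire, 5 burn out
  .F.TT.
  ..FTTT
  ...FTT
  ..FTTT
  .FTTTT
Step 3: 4 trees catch fire, 5 burn out
  ...TT.
  ...FTT
  ....FT
  ...FTT
  ..FTTT
Step 4: 5 trees catch fire, 4 burn out
  ...FT.
  ....FT
  .....F
  ....FT
  ...FTT

...FT.
....FT
.....F
....FT
...FTT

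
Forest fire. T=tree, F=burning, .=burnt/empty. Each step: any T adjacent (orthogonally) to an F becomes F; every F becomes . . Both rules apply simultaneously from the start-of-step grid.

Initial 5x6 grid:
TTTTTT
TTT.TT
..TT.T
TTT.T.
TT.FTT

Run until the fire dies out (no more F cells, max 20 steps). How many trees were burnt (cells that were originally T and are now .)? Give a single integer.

Answer: 3

Derivation:
Step 1: +1 fires, +1 burnt (F count now 1)
Step 2: +2 fires, +1 burnt (F count now 2)
Step 3: +0 fires, +2 burnt (F count now 0)
Fire out after step 3
Initially T: 22, now '.': 11
Total burnt (originally-T cells now '.'): 3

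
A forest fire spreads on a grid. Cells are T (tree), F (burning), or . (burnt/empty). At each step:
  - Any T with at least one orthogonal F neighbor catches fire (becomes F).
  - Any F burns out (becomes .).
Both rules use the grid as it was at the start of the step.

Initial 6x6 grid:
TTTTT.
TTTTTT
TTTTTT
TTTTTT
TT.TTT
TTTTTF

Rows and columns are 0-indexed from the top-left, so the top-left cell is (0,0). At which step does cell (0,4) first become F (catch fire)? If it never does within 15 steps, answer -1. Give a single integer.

Step 1: cell (0,4)='T' (+2 fires, +1 burnt)
Step 2: cell (0,4)='T' (+3 fires, +2 burnt)
Step 3: cell (0,4)='T' (+4 fires, +3 burnt)
Step 4: cell (0,4)='T' (+4 fires, +4 burnt)
Step 5: cell (0,4)='T' (+5 fires, +4 burnt)
Step 6: cell (0,4)='F' (+5 fires, +5 burnt)
  -> target ignites at step 6
Step 7: cell (0,4)='.' (+4 fires, +5 burnt)
Step 8: cell (0,4)='.' (+3 fires, +4 burnt)
Step 9: cell (0,4)='.' (+2 fires, +3 burnt)
Step 10: cell (0,4)='.' (+1 fires, +2 burnt)
Step 11: cell (0,4)='.' (+0 fires, +1 burnt)
  fire out at step 11

6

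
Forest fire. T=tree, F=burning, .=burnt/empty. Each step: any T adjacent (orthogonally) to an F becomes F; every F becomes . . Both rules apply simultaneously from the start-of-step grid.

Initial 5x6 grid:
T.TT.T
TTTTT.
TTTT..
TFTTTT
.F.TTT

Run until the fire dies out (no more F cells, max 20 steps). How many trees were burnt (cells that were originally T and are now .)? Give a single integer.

Answer: 20

Derivation:
Step 1: +3 fires, +2 burnt (F count now 3)
Step 2: +4 fires, +3 burnt (F count now 4)
Step 3: +5 fires, +4 burnt (F count now 5)
Step 4: +5 fires, +5 burnt (F count now 5)
Step 5: +3 fires, +5 burnt (F count now 3)
Step 6: +0 fires, +3 burnt (F count now 0)
Fire out after step 6
Initially T: 21, now '.': 29
Total burnt (originally-T cells now '.'): 20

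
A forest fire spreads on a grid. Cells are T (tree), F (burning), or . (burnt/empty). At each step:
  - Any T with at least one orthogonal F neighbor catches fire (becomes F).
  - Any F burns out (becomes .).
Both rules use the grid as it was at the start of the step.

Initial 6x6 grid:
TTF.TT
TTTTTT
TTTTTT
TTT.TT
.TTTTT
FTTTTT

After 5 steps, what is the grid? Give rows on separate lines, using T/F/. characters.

Step 1: 3 trees catch fire, 2 burn out
  TF..TT
  TTFTTT
  TTTTTT
  TTT.TT
  .TTTTT
  .FTTTT
Step 2: 6 trees catch fire, 3 burn out
  F...TT
  TF.FTT
  TTFTTT
  TTT.TT
  .FTTTT
  ..FTTT
Step 3: 8 trees catch fire, 6 burn out
  ....TT
  F...FT
  TF.FTT
  TFF.TT
  ..FTTT
  ...FTT
Step 4: 7 trees catch fire, 8 burn out
  ....FT
  .....F
  F...FT
  F...TT
  ...FTT
  ....FT
Step 5: 5 trees catch fire, 7 burn out
  .....F
  ......
  .....F
  ....FT
  ....FT
  .....F

.....F
......
.....F
....FT
....FT
.....F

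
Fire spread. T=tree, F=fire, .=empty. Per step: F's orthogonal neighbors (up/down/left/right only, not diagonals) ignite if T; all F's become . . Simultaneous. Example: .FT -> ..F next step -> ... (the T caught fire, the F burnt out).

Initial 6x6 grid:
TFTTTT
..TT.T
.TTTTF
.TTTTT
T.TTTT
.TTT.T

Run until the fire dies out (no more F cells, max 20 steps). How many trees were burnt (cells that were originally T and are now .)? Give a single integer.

Step 1: +5 fires, +2 burnt (F count now 5)
Step 2: +6 fires, +5 burnt (F count now 6)
Step 3: +6 fires, +6 burnt (F count now 6)
Step 4: +3 fires, +6 burnt (F count now 3)
Step 5: +3 fires, +3 burnt (F count now 3)
Step 6: +1 fires, +3 burnt (F count now 1)
Step 7: +1 fires, +1 burnt (F count now 1)
Step 8: +0 fires, +1 burnt (F count now 0)
Fire out after step 8
Initially T: 26, now '.': 35
Total burnt (originally-T cells now '.'): 25

Answer: 25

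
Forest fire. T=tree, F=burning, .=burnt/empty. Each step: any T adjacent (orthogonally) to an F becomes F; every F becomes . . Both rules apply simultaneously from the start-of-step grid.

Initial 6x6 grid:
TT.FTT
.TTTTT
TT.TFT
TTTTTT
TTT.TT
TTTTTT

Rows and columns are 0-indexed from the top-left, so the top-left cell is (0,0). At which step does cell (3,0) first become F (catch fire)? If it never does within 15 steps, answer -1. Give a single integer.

Step 1: cell (3,0)='T' (+6 fires, +2 burnt)
Step 2: cell (3,0)='T' (+6 fires, +6 burnt)
Step 3: cell (3,0)='T' (+4 fires, +6 burnt)
Step 4: cell (3,0)='T' (+6 fires, +4 burnt)
Step 5: cell (3,0)='F' (+5 fires, +6 burnt)
  -> target ignites at step 5
Step 6: cell (3,0)='.' (+2 fires, +5 burnt)
Step 7: cell (3,0)='.' (+1 fires, +2 burnt)
Step 8: cell (3,0)='.' (+0 fires, +1 burnt)
  fire out at step 8

5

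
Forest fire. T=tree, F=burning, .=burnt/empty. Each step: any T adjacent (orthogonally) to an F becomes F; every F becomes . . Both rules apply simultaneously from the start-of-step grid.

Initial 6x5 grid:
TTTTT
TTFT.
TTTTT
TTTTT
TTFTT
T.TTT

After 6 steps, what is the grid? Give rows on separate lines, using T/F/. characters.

Step 1: 8 trees catch fire, 2 burn out
  TTFTT
  TF.F.
  TTFTT
  TTFTT
  TF.FT
  T.FTT
Step 2: 10 trees catch fire, 8 burn out
  TF.FT
  F....
  TF.FT
  TF.FT
  F...F
  T..FT
Step 3: 8 trees catch fire, 10 burn out
  F...F
  .....
  F...F
  F...F
  .....
  F...F
Step 4: 0 trees catch fire, 8 burn out
  .....
  .....
  .....
  .....
  .....
  .....
Step 5: 0 trees catch fire, 0 burn out
  .....
  .....
  .....
  .....
  .....
  .....
Step 6: 0 trees catch fire, 0 burn out
  .....
  .....
  .....
  .....
  .....
  .....

.....
.....
.....
.....
.....
.....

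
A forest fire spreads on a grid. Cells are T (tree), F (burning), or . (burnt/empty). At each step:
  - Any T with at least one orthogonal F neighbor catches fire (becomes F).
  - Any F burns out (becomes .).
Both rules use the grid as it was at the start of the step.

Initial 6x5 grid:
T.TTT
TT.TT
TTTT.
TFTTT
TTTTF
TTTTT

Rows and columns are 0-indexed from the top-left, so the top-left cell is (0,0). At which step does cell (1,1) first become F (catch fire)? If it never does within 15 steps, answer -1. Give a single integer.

Step 1: cell (1,1)='T' (+7 fires, +2 burnt)
Step 2: cell (1,1)='F' (+8 fires, +7 burnt)
  -> target ignites at step 2
Step 3: cell (1,1)='.' (+4 fires, +8 burnt)
Step 4: cell (1,1)='.' (+2 fires, +4 burnt)
Step 5: cell (1,1)='.' (+2 fires, +2 burnt)
Step 6: cell (1,1)='.' (+2 fires, +2 burnt)
Step 7: cell (1,1)='.' (+0 fires, +2 burnt)
  fire out at step 7

2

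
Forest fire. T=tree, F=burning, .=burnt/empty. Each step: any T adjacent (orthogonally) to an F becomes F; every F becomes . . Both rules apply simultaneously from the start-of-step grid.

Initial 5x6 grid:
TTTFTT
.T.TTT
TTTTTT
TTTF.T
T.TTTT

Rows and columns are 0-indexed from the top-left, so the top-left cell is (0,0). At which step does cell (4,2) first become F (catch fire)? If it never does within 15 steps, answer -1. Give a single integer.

Step 1: cell (4,2)='T' (+6 fires, +2 burnt)
Step 2: cell (4,2)='F' (+8 fires, +6 burnt)
  -> target ignites at step 2
Step 3: cell (4,2)='.' (+7 fires, +8 burnt)
Step 4: cell (4,2)='.' (+3 fires, +7 burnt)
Step 5: cell (4,2)='.' (+0 fires, +3 burnt)
  fire out at step 5

2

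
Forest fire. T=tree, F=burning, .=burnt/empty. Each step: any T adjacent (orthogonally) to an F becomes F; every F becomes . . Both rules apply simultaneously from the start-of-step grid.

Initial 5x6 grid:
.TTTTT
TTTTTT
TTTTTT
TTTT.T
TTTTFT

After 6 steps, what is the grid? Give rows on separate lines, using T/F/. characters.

Step 1: 2 trees catch fire, 1 burn out
  .TTTTT
  TTTTTT
  TTTTTT
  TTTT.T
  TTTF.F
Step 2: 3 trees catch fire, 2 burn out
  .TTTTT
  TTTTTT
  TTTTTT
  TTTF.F
  TTF...
Step 3: 4 trees catch fire, 3 burn out
  .TTTTT
  TTTTTT
  TTTFTF
  TTF...
  TF....
Step 4: 6 trees catch fire, 4 burn out
  .TTTTT
  TTTFTF
  TTF.F.
  TF....
  F.....
Step 5: 6 trees catch fire, 6 burn out
  .TTFTF
  TTF.F.
  TF....
  F.....
  ......
Step 6: 4 trees catch fire, 6 burn out
  .TF.F.
  TF....
  F.....
  ......
  ......

.TF.F.
TF....
F.....
......
......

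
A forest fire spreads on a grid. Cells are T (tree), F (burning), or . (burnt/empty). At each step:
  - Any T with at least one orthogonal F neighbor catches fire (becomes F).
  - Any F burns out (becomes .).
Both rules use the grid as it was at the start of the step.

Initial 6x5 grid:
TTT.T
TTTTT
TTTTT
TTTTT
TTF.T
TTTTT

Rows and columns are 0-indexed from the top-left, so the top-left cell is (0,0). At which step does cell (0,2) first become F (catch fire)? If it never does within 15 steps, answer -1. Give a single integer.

Step 1: cell (0,2)='T' (+3 fires, +1 burnt)
Step 2: cell (0,2)='T' (+6 fires, +3 burnt)
Step 3: cell (0,2)='T' (+7 fires, +6 burnt)
Step 4: cell (0,2)='F' (+6 fires, +7 burnt)
  -> target ignites at step 4
Step 5: cell (0,2)='.' (+3 fires, +6 burnt)
Step 6: cell (0,2)='.' (+2 fires, +3 burnt)
Step 7: cell (0,2)='.' (+0 fires, +2 burnt)
  fire out at step 7

4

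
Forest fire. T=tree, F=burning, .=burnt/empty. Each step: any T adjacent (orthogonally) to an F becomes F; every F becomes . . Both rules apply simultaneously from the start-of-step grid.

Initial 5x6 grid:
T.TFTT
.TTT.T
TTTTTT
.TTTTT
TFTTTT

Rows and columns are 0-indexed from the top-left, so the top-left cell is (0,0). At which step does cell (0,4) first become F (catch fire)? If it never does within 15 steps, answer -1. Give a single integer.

Step 1: cell (0,4)='F' (+6 fires, +2 burnt)
  -> target ignites at step 1
Step 2: cell (0,4)='.' (+6 fires, +6 burnt)
Step 3: cell (0,4)='.' (+7 fires, +6 burnt)
Step 4: cell (0,4)='.' (+3 fires, +7 burnt)
Step 5: cell (0,4)='.' (+1 fires, +3 burnt)
Step 6: cell (0,4)='.' (+0 fires, +1 burnt)
  fire out at step 6

1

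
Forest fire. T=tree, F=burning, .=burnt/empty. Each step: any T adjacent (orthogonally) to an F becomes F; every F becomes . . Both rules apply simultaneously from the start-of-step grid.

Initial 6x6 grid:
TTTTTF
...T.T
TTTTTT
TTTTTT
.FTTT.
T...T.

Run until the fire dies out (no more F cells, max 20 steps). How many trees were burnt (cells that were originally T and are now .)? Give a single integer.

Answer: 23

Derivation:
Step 1: +4 fires, +2 burnt (F count now 4)
Step 2: +6 fires, +4 burnt (F count now 6)
Step 3: +8 fires, +6 burnt (F count now 8)
Step 4: +4 fires, +8 burnt (F count now 4)
Step 5: +1 fires, +4 burnt (F count now 1)
Step 6: +0 fires, +1 burnt (F count now 0)
Fire out after step 6
Initially T: 24, now '.': 35
Total burnt (originally-T cells now '.'): 23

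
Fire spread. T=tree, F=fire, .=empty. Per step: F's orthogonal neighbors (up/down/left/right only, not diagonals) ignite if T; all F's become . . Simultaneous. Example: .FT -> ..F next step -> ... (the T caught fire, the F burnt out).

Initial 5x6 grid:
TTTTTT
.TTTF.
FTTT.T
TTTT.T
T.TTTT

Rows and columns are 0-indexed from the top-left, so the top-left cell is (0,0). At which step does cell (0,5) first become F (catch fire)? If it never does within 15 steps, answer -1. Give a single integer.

Step 1: cell (0,5)='T' (+4 fires, +2 burnt)
Step 2: cell (0,5)='F' (+8 fires, +4 burnt)
  -> target ignites at step 2
Step 3: cell (0,5)='.' (+4 fires, +8 burnt)
Step 4: cell (0,5)='.' (+3 fires, +4 burnt)
Step 5: cell (0,5)='.' (+1 fires, +3 burnt)
Step 6: cell (0,5)='.' (+1 fires, +1 burnt)
Step 7: cell (0,5)='.' (+1 fires, +1 burnt)
Step 8: cell (0,5)='.' (+1 fires, +1 burnt)
Step 9: cell (0,5)='.' (+0 fires, +1 burnt)
  fire out at step 9

2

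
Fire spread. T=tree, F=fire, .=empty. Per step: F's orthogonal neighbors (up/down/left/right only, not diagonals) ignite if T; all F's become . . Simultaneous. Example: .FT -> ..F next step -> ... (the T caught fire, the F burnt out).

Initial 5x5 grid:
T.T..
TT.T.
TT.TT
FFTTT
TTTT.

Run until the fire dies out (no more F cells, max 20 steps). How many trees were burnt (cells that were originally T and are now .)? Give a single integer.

Step 1: +5 fires, +2 burnt (F count now 5)
Step 2: +4 fires, +5 burnt (F count now 4)
Step 3: +4 fires, +4 burnt (F count now 4)
Step 4: +2 fires, +4 burnt (F count now 2)
Step 5: +0 fires, +2 burnt (F count now 0)
Fire out after step 5
Initially T: 16, now '.': 24
Total burnt (originally-T cells now '.'): 15

Answer: 15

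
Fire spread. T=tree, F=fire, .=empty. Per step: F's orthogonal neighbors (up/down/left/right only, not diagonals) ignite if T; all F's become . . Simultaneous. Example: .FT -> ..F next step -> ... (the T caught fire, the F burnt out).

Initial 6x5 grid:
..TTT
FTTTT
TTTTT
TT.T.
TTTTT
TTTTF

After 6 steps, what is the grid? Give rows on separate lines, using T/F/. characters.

Step 1: 4 trees catch fire, 2 burn out
  ..TTT
  .FTTT
  FTTTT
  TT.T.
  TTTTF
  TTTF.
Step 2: 5 trees catch fire, 4 burn out
  ..TTT
  ..FTT
  .FTTT
  FT.T.
  TTTF.
  TTF..
Step 3: 8 trees catch fire, 5 burn out
  ..FTT
  ...FT
  ..FTT
  .F.F.
  FTF..
  TF...
Step 4: 5 trees catch fire, 8 burn out
  ...FT
  ....F
  ...FT
  .....
  .F...
  F....
Step 5: 2 trees catch fire, 5 burn out
  ....F
  .....
  ....F
  .....
  .....
  .....
Step 6: 0 trees catch fire, 2 burn out
  .....
  .....
  .....
  .....
  .....
  .....

.....
.....
.....
.....
.....
.....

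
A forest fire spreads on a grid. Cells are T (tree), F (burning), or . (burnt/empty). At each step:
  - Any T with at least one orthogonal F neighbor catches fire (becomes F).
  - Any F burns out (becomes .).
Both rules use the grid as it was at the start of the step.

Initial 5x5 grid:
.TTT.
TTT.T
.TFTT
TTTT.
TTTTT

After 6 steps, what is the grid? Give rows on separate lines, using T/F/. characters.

Step 1: 4 trees catch fire, 1 burn out
  .TTT.
  TTF.T
  .F.FT
  TTFT.
  TTTTT
Step 2: 6 trees catch fire, 4 burn out
  .TFT.
  TF..T
  ....F
  TF.F.
  TTFTT
Step 3: 7 trees catch fire, 6 burn out
  .F.F.
  F...F
  .....
  F....
  TF.FT
Step 4: 2 trees catch fire, 7 burn out
  .....
  .....
  .....
  .....
  F...F
Step 5: 0 trees catch fire, 2 burn out
  .....
  .....
  .....
  .....
  .....
Step 6: 0 trees catch fire, 0 burn out
  .....
  .....
  .....
  .....
  .....

.....
.....
.....
.....
.....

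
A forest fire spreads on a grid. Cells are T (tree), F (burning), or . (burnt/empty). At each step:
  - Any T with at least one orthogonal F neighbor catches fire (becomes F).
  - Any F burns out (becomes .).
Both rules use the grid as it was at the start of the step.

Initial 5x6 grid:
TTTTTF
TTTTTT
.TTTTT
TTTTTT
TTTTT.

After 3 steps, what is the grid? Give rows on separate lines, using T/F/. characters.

Step 1: 2 trees catch fire, 1 burn out
  TTTTF.
  TTTTTF
  .TTTTT
  TTTTTT
  TTTTT.
Step 2: 3 trees catch fire, 2 burn out
  TTTF..
  TTTTF.
  .TTTTF
  TTTTTT
  TTTTT.
Step 3: 4 trees catch fire, 3 burn out
  TTF...
  TTTF..
  .TTTF.
  TTTTTF
  TTTTT.

TTF...
TTTF..
.TTTF.
TTTTTF
TTTTT.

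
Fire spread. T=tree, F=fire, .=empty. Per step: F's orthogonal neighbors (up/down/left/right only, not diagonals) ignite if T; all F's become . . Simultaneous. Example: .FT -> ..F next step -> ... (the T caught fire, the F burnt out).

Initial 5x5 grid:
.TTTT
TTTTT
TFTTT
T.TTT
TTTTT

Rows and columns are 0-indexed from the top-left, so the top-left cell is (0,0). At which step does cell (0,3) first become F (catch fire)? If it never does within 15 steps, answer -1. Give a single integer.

Step 1: cell (0,3)='T' (+3 fires, +1 burnt)
Step 2: cell (0,3)='T' (+6 fires, +3 burnt)
Step 3: cell (0,3)='T' (+6 fires, +6 burnt)
Step 4: cell (0,3)='F' (+5 fires, +6 burnt)
  -> target ignites at step 4
Step 5: cell (0,3)='.' (+2 fires, +5 burnt)
Step 6: cell (0,3)='.' (+0 fires, +2 burnt)
  fire out at step 6

4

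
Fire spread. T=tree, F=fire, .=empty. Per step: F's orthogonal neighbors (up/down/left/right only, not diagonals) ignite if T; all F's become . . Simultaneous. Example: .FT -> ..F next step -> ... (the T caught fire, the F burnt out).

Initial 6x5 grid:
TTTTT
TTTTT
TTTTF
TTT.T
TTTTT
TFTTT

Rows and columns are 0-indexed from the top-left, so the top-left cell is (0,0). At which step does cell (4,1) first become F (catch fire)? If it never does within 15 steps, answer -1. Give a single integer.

Step 1: cell (4,1)='F' (+6 fires, +2 burnt)
  -> target ignites at step 1
Step 2: cell (4,1)='.' (+8 fires, +6 burnt)
Step 3: cell (4,1)='.' (+7 fires, +8 burnt)
Step 4: cell (4,1)='.' (+3 fires, +7 burnt)
Step 5: cell (4,1)='.' (+2 fires, +3 burnt)
Step 6: cell (4,1)='.' (+1 fires, +2 burnt)
Step 7: cell (4,1)='.' (+0 fires, +1 burnt)
  fire out at step 7

1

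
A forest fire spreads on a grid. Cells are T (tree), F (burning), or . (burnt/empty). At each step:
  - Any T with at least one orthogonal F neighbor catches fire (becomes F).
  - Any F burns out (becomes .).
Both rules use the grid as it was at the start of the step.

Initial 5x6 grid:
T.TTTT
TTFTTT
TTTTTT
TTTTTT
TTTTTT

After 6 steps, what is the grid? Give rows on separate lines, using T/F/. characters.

Step 1: 4 trees catch fire, 1 burn out
  T.FTTT
  TF.FTT
  TTFTTT
  TTTTTT
  TTTTTT
Step 2: 6 trees catch fire, 4 burn out
  T..FTT
  F...FT
  TF.FTT
  TTFTTT
  TTTTTT
Step 3: 8 trees catch fire, 6 burn out
  F...FT
  .....F
  F...FT
  TF.FTT
  TTFTTT
Step 4: 6 trees catch fire, 8 burn out
  .....F
  ......
  .....F
  F...FT
  TF.FTT
Step 5: 3 trees catch fire, 6 burn out
  ......
  ......
  ......
  .....F
  F...FT
Step 6: 1 trees catch fire, 3 burn out
  ......
  ......
  ......
  ......
  .....F

......
......
......
......
.....F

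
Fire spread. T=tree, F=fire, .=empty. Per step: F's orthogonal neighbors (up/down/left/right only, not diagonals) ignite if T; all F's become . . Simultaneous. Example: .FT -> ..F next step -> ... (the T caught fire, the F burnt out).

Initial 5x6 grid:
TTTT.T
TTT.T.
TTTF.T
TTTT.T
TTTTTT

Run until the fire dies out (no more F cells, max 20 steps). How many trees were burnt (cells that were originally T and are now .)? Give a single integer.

Answer: 22

Derivation:
Step 1: +2 fires, +1 burnt (F count now 2)
Step 2: +4 fires, +2 burnt (F count now 4)
Step 3: +6 fires, +4 burnt (F count now 6)
Step 4: +6 fires, +6 burnt (F count now 6)
Step 5: +3 fires, +6 burnt (F count now 3)
Step 6: +1 fires, +3 burnt (F count now 1)
Step 7: +0 fires, +1 burnt (F count now 0)
Fire out after step 7
Initially T: 24, now '.': 28
Total burnt (originally-T cells now '.'): 22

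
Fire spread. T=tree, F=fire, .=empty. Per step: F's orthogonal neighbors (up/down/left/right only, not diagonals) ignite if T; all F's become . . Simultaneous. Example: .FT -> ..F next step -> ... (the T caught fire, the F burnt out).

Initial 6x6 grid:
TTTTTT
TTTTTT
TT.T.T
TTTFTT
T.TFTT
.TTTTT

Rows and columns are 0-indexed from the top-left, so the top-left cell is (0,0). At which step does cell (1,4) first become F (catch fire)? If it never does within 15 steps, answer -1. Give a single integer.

Step 1: cell (1,4)='T' (+6 fires, +2 burnt)
Step 2: cell (1,4)='T' (+6 fires, +6 burnt)
Step 3: cell (1,4)='F' (+8 fires, +6 burnt)
  -> target ignites at step 3
Step 4: cell (1,4)='.' (+6 fires, +8 burnt)
Step 5: cell (1,4)='.' (+3 fires, +6 burnt)
Step 6: cell (1,4)='.' (+1 fires, +3 burnt)
Step 7: cell (1,4)='.' (+0 fires, +1 burnt)
  fire out at step 7

3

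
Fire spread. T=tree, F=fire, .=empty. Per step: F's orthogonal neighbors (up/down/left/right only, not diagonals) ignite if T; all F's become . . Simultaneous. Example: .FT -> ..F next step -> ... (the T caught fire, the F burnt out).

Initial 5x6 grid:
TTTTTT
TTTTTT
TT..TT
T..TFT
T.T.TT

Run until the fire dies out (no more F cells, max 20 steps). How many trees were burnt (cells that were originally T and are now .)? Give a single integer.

Answer: 22

Derivation:
Step 1: +4 fires, +1 burnt (F count now 4)
Step 2: +3 fires, +4 burnt (F count now 3)
Step 3: +3 fires, +3 burnt (F count now 3)
Step 4: +3 fires, +3 burnt (F count now 3)
Step 5: +2 fires, +3 burnt (F count now 2)
Step 6: +3 fires, +2 burnt (F count now 3)
Step 7: +2 fires, +3 burnt (F count now 2)
Step 8: +1 fires, +2 burnt (F count now 1)
Step 9: +1 fires, +1 burnt (F count now 1)
Step 10: +0 fires, +1 burnt (F count now 0)
Fire out after step 10
Initially T: 23, now '.': 29
Total burnt (originally-T cells now '.'): 22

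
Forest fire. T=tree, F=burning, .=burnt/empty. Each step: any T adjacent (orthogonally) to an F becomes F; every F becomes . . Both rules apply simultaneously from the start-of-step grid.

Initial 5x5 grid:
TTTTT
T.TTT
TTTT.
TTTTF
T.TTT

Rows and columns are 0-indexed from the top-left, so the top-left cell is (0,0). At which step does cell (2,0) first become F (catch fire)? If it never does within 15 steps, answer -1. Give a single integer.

Step 1: cell (2,0)='T' (+2 fires, +1 burnt)
Step 2: cell (2,0)='T' (+3 fires, +2 burnt)
Step 3: cell (2,0)='T' (+4 fires, +3 burnt)
Step 4: cell (2,0)='T' (+5 fires, +4 burnt)
Step 5: cell (2,0)='F' (+4 fires, +5 burnt)
  -> target ignites at step 5
Step 6: cell (2,0)='.' (+2 fires, +4 burnt)
Step 7: cell (2,0)='.' (+1 fires, +2 burnt)
Step 8: cell (2,0)='.' (+0 fires, +1 burnt)
  fire out at step 8

5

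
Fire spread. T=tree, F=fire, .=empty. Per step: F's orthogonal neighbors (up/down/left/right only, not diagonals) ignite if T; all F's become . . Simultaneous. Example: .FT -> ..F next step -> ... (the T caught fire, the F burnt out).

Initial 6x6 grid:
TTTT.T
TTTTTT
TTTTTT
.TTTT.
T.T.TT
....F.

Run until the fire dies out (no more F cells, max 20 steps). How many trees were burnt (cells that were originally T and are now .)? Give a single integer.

Step 1: +1 fires, +1 burnt (F count now 1)
Step 2: +2 fires, +1 burnt (F count now 2)
Step 3: +2 fires, +2 burnt (F count now 2)
Step 4: +4 fires, +2 burnt (F count now 4)
Step 5: +5 fires, +4 burnt (F count now 5)
Step 6: +4 fires, +5 burnt (F count now 4)
Step 7: +3 fires, +4 burnt (F count now 3)
Step 8: +2 fires, +3 burnt (F count now 2)
Step 9: +1 fires, +2 burnt (F count now 1)
Step 10: +0 fires, +1 burnt (F count now 0)
Fire out after step 10
Initially T: 25, now '.': 35
Total burnt (originally-T cells now '.'): 24

Answer: 24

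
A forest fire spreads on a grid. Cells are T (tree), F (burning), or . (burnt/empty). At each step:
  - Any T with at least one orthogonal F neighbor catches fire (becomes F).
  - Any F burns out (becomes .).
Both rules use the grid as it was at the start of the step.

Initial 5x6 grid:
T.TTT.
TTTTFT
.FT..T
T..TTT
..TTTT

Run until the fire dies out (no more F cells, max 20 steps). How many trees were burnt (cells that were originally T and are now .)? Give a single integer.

Step 1: +5 fires, +2 burnt (F count now 5)
Step 2: +4 fires, +5 burnt (F count now 4)
Step 3: +3 fires, +4 burnt (F count now 3)
Step 4: +2 fires, +3 burnt (F count now 2)
Step 5: +2 fires, +2 burnt (F count now 2)
Step 6: +1 fires, +2 burnt (F count now 1)
Step 7: +1 fires, +1 burnt (F count now 1)
Step 8: +0 fires, +1 burnt (F count now 0)
Fire out after step 8
Initially T: 19, now '.': 29
Total burnt (originally-T cells now '.'): 18

Answer: 18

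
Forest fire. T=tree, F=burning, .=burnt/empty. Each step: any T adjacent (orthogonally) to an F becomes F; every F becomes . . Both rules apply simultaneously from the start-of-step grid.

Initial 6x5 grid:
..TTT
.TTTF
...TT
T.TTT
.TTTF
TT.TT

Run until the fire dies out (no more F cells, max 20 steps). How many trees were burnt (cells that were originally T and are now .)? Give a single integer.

Answer: 18

Derivation:
Step 1: +6 fires, +2 burnt (F count now 6)
Step 2: +6 fires, +6 burnt (F count now 6)
Step 3: +4 fires, +6 burnt (F count now 4)
Step 4: +1 fires, +4 burnt (F count now 1)
Step 5: +1 fires, +1 burnt (F count now 1)
Step 6: +0 fires, +1 burnt (F count now 0)
Fire out after step 6
Initially T: 19, now '.': 29
Total burnt (originally-T cells now '.'): 18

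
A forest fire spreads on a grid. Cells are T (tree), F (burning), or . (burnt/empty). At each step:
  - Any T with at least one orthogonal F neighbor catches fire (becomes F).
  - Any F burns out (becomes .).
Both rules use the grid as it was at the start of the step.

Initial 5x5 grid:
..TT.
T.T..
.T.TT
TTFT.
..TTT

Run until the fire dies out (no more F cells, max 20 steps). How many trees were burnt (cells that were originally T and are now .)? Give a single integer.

Answer: 9

Derivation:
Step 1: +3 fires, +1 burnt (F count now 3)
Step 2: +4 fires, +3 burnt (F count now 4)
Step 3: +2 fires, +4 burnt (F count now 2)
Step 4: +0 fires, +2 burnt (F count now 0)
Fire out after step 4
Initially T: 13, now '.': 21
Total burnt (originally-T cells now '.'): 9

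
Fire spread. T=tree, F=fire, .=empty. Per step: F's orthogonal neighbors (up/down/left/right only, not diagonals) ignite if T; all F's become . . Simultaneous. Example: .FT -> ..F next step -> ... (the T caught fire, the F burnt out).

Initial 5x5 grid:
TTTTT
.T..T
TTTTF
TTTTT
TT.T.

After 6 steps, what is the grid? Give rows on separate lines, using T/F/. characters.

Step 1: 3 trees catch fire, 1 burn out
  TTTTT
  .T..F
  TTTF.
  TTTTF
  TT.T.
Step 2: 3 trees catch fire, 3 burn out
  TTTTF
  .T...
  TTF..
  TTTF.
  TT.T.
Step 3: 4 trees catch fire, 3 burn out
  TTTF.
  .T...
  TF...
  TTF..
  TT.F.
Step 4: 4 trees catch fire, 4 burn out
  TTF..
  .F...
  F....
  TF...
  TT...
Step 5: 3 trees catch fire, 4 burn out
  TF...
  .....
  .....
  F....
  TF...
Step 6: 2 trees catch fire, 3 burn out
  F....
  .....
  .....
  .....
  F....

F....
.....
.....
.....
F....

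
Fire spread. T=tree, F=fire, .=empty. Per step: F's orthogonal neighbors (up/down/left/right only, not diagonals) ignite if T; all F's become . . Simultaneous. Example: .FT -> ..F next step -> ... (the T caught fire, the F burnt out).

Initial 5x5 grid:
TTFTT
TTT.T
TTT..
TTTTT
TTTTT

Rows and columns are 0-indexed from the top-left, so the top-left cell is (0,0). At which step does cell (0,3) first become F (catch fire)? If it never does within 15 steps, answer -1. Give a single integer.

Step 1: cell (0,3)='F' (+3 fires, +1 burnt)
  -> target ignites at step 1
Step 2: cell (0,3)='.' (+4 fires, +3 burnt)
Step 3: cell (0,3)='.' (+4 fires, +4 burnt)
Step 4: cell (0,3)='.' (+4 fires, +4 burnt)
Step 5: cell (0,3)='.' (+4 fires, +4 burnt)
Step 6: cell (0,3)='.' (+2 fires, +4 burnt)
Step 7: cell (0,3)='.' (+0 fires, +2 burnt)
  fire out at step 7

1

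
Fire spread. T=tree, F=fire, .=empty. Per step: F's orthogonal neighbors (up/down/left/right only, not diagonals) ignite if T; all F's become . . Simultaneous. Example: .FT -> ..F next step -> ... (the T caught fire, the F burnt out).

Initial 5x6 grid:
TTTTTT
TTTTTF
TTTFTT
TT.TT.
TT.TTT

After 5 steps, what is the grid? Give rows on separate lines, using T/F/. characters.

Step 1: 7 trees catch fire, 2 burn out
  TTTTTF
  TTTFF.
  TTF.FF
  TT.FT.
  TT.TTT
Step 2: 6 trees catch fire, 7 burn out
  TTTFF.
  TTF...
  TF....
  TT..F.
  TT.FTT
Step 3: 5 trees catch fire, 6 burn out
  TTF...
  TF....
  F.....
  TF....
  TT..FT
Step 4: 5 trees catch fire, 5 burn out
  TF....
  F.....
  ......
  F.....
  TF...F
Step 5: 2 trees catch fire, 5 burn out
  F.....
  ......
  ......
  ......
  F.....

F.....
......
......
......
F.....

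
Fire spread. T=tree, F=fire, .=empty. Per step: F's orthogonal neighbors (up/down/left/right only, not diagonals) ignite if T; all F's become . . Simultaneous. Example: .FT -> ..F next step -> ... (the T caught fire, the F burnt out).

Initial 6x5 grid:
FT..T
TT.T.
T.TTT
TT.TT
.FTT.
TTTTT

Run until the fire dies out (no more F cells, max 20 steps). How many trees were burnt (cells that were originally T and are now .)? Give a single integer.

Answer: 19

Derivation:
Step 1: +5 fires, +2 burnt (F count now 5)
Step 2: +6 fires, +5 burnt (F count now 6)
Step 3: +2 fires, +6 burnt (F count now 2)
Step 4: +3 fires, +2 burnt (F count now 3)
Step 5: +3 fires, +3 burnt (F count now 3)
Step 6: +0 fires, +3 burnt (F count now 0)
Fire out after step 6
Initially T: 20, now '.': 29
Total burnt (originally-T cells now '.'): 19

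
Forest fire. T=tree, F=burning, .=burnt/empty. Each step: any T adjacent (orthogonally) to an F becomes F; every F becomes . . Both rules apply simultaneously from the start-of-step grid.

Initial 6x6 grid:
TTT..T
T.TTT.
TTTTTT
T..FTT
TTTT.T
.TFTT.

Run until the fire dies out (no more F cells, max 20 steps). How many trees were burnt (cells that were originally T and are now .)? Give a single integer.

Answer: 24

Derivation:
Step 1: +6 fires, +2 burnt (F count now 6)
Step 2: +6 fires, +6 burnt (F count now 6)
Step 3: +6 fires, +6 burnt (F count now 6)
Step 4: +3 fires, +6 burnt (F count now 3)
Step 5: +2 fires, +3 burnt (F count now 2)
Step 6: +1 fires, +2 burnt (F count now 1)
Step 7: +0 fires, +1 burnt (F count now 0)
Fire out after step 7
Initially T: 25, now '.': 35
Total burnt (originally-T cells now '.'): 24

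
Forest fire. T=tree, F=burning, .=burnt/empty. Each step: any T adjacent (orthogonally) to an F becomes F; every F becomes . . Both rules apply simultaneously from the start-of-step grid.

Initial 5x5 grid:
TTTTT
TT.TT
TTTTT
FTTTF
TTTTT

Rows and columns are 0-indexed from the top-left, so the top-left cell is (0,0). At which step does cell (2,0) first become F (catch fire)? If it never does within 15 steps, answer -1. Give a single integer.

Step 1: cell (2,0)='F' (+6 fires, +2 burnt)
  -> target ignites at step 1
Step 2: cell (2,0)='.' (+7 fires, +6 burnt)
Step 3: cell (2,0)='.' (+6 fires, +7 burnt)
Step 4: cell (2,0)='.' (+2 fires, +6 burnt)
Step 5: cell (2,0)='.' (+1 fires, +2 burnt)
Step 6: cell (2,0)='.' (+0 fires, +1 burnt)
  fire out at step 6

1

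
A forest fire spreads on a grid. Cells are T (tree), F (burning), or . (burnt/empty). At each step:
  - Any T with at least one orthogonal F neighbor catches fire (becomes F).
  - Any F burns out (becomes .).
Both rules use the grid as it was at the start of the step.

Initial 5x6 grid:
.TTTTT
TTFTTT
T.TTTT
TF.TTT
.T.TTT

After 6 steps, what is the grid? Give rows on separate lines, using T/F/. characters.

Step 1: 6 trees catch fire, 2 burn out
  .TFTTT
  TF.FTT
  T.FTTT
  F..TTT
  .F.TTT
Step 2: 6 trees catch fire, 6 burn out
  .F.FTT
  F...FT
  F..FTT
  ...TTT
  ...TTT
Step 3: 4 trees catch fire, 6 burn out
  ....FT
  .....F
  ....FT
  ...FTT
  ...TTT
Step 4: 4 trees catch fire, 4 burn out
  .....F
  ......
  .....F
  ....FT
  ...FTT
Step 5: 2 trees catch fire, 4 burn out
  ......
  ......
  ......
  .....F
  ....FT
Step 6: 1 trees catch fire, 2 burn out
  ......
  ......
  ......
  ......
  .....F

......
......
......
......
.....F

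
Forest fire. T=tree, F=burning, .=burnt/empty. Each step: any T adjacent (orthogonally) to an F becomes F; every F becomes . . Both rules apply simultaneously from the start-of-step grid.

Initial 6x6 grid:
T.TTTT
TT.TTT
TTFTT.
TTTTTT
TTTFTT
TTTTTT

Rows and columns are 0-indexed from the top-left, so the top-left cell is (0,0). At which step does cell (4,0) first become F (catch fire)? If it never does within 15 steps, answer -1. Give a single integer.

Step 1: cell (4,0)='T' (+7 fires, +2 burnt)
Step 2: cell (4,0)='T' (+10 fires, +7 burnt)
Step 3: cell (4,0)='F' (+8 fires, +10 burnt)
  -> target ignites at step 3
Step 4: cell (4,0)='.' (+5 fires, +8 burnt)
Step 5: cell (4,0)='.' (+1 fires, +5 burnt)
Step 6: cell (4,0)='.' (+0 fires, +1 burnt)
  fire out at step 6

3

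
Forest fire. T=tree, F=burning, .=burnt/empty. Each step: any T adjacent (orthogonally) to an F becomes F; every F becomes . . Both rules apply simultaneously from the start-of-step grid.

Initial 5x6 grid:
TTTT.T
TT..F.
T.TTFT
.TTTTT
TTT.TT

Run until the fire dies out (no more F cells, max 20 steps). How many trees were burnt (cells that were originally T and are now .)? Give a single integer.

Step 1: +3 fires, +2 burnt (F count now 3)
Step 2: +4 fires, +3 burnt (F count now 4)
Step 3: +2 fires, +4 burnt (F count now 2)
Step 4: +2 fires, +2 burnt (F count now 2)
Step 5: +1 fires, +2 burnt (F count now 1)
Step 6: +1 fires, +1 burnt (F count now 1)
Step 7: +0 fires, +1 burnt (F count now 0)
Fire out after step 7
Initially T: 21, now '.': 22
Total burnt (originally-T cells now '.'): 13

Answer: 13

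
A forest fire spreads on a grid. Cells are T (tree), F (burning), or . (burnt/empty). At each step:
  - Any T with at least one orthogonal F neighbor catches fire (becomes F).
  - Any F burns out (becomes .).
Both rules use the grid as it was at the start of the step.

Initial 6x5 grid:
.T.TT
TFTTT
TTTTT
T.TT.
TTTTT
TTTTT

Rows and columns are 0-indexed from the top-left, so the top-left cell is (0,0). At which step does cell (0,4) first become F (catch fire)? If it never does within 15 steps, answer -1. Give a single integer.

Step 1: cell (0,4)='T' (+4 fires, +1 burnt)
Step 2: cell (0,4)='T' (+3 fires, +4 burnt)
Step 3: cell (0,4)='T' (+5 fires, +3 burnt)
Step 4: cell (0,4)='F' (+5 fires, +5 burnt)
  -> target ignites at step 4
Step 5: cell (0,4)='.' (+4 fires, +5 burnt)
Step 6: cell (0,4)='.' (+3 fires, +4 burnt)
Step 7: cell (0,4)='.' (+1 fires, +3 burnt)
Step 8: cell (0,4)='.' (+0 fires, +1 burnt)
  fire out at step 8

4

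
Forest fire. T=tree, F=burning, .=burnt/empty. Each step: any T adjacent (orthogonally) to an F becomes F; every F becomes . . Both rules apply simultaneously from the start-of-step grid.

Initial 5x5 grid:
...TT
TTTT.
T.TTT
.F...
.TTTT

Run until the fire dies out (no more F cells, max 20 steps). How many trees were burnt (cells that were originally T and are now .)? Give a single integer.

Step 1: +1 fires, +1 burnt (F count now 1)
Step 2: +1 fires, +1 burnt (F count now 1)
Step 3: +1 fires, +1 burnt (F count now 1)
Step 4: +1 fires, +1 burnt (F count now 1)
Step 5: +0 fires, +1 burnt (F count now 0)
Fire out after step 5
Initially T: 14, now '.': 15
Total burnt (originally-T cells now '.'): 4

Answer: 4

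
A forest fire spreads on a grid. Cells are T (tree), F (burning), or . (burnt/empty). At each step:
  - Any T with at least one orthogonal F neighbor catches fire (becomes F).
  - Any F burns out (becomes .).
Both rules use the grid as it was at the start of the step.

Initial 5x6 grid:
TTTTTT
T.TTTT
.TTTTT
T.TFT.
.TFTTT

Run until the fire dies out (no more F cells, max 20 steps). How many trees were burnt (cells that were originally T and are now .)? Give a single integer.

Answer: 22

Derivation:
Step 1: +5 fires, +2 burnt (F count now 5)
Step 2: +4 fires, +5 burnt (F count now 4)
Step 3: +6 fires, +4 burnt (F count now 6)
Step 4: +3 fires, +6 burnt (F count now 3)
Step 5: +2 fires, +3 burnt (F count now 2)
Step 6: +1 fires, +2 burnt (F count now 1)
Step 7: +1 fires, +1 burnt (F count now 1)
Step 8: +0 fires, +1 burnt (F count now 0)
Fire out after step 8
Initially T: 23, now '.': 29
Total burnt (originally-T cells now '.'): 22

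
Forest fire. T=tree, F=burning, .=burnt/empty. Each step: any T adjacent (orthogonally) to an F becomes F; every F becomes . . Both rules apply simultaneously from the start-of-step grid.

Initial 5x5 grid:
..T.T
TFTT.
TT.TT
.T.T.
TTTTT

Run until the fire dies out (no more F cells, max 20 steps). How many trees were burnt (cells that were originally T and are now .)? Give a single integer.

Answer: 15

Derivation:
Step 1: +3 fires, +1 burnt (F count now 3)
Step 2: +4 fires, +3 burnt (F count now 4)
Step 3: +2 fires, +4 burnt (F count now 2)
Step 4: +4 fires, +2 burnt (F count now 4)
Step 5: +1 fires, +4 burnt (F count now 1)
Step 6: +1 fires, +1 burnt (F count now 1)
Step 7: +0 fires, +1 burnt (F count now 0)
Fire out after step 7
Initially T: 16, now '.': 24
Total burnt (originally-T cells now '.'): 15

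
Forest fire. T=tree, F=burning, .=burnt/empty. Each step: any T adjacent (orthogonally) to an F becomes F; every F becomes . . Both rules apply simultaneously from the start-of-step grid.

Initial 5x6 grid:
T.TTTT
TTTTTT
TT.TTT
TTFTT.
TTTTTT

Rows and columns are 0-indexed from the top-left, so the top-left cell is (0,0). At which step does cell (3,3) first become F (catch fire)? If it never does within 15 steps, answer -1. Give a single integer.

Step 1: cell (3,3)='F' (+3 fires, +1 burnt)
  -> target ignites at step 1
Step 2: cell (3,3)='.' (+6 fires, +3 burnt)
Step 3: cell (3,3)='.' (+6 fires, +6 burnt)
Step 4: cell (3,3)='.' (+6 fires, +6 burnt)
Step 5: cell (3,3)='.' (+4 fires, +6 burnt)
Step 6: cell (3,3)='.' (+1 fires, +4 burnt)
Step 7: cell (3,3)='.' (+0 fires, +1 burnt)
  fire out at step 7

1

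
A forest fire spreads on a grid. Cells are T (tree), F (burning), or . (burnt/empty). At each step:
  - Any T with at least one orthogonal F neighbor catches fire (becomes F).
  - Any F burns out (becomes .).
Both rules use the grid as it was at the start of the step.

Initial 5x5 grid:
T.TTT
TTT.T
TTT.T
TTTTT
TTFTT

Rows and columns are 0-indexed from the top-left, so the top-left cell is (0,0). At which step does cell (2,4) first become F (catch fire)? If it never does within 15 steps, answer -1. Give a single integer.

Step 1: cell (2,4)='T' (+3 fires, +1 burnt)
Step 2: cell (2,4)='T' (+5 fires, +3 burnt)
Step 3: cell (2,4)='T' (+4 fires, +5 burnt)
Step 4: cell (2,4)='F' (+4 fires, +4 burnt)
  -> target ignites at step 4
Step 5: cell (2,4)='.' (+3 fires, +4 burnt)
Step 6: cell (2,4)='.' (+2 fires, +3 burnt)
Step 7: cell (2,4)='.' (+0 fires, +2 burnt)
  fire out at step 7

4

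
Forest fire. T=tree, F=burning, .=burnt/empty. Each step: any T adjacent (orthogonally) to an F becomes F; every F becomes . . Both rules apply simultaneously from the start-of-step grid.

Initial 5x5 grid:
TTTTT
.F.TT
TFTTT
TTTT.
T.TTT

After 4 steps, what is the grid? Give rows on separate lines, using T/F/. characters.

Step 1: 4 trees catch fire, 2 burn out
  TFTTT
  ...TT
  F.FTT
  TFTT.
  T.TTT
Step 2: 5 trees catch fire, 4 burn out
  F.FTT
  ...TT
  ...FT
  F.FT.
  T.TTT
Step 3: 6 trees catch fire, 5 burn out
  ...FT
  ...FT
  ....F
  ...F.
  F.FTT
Step 4: 3 trees catch fire, 6 burn out
  ....F
  ....F
  .....
  .....
  ...FT

....F
....F
.....
.....
...FT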